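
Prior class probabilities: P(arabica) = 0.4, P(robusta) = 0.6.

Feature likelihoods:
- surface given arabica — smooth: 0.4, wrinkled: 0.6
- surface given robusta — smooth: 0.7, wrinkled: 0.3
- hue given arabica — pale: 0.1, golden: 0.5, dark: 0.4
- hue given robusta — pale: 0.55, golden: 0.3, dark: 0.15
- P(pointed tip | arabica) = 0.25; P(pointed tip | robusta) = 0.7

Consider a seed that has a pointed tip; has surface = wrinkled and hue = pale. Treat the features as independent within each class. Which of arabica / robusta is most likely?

arabica: 0.4 × 0.6 × 0.1 × 0.25 = 0.006
robusta: 0.6 × 0.3 × 0.55 × 0.7 = 0.0693
Highest score → robusta.

robusta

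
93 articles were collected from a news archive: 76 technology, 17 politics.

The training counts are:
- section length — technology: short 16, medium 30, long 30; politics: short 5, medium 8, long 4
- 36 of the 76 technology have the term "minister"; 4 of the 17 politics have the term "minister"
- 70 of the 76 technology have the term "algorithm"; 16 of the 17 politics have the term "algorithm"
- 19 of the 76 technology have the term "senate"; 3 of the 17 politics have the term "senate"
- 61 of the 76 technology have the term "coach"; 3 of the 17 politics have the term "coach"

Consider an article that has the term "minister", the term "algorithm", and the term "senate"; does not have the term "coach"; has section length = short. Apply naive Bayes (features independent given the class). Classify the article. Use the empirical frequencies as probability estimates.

technology

technology: (76/93) × (16/76) × (36/76) × (70/76) × (19/76) × (15/76) ≈ 0.00370363
politics: (17/93) × (5/17) × (4/17) × (16/17) × (3/17) × (14/17) ≈ 0.0017303
Highest score → technology.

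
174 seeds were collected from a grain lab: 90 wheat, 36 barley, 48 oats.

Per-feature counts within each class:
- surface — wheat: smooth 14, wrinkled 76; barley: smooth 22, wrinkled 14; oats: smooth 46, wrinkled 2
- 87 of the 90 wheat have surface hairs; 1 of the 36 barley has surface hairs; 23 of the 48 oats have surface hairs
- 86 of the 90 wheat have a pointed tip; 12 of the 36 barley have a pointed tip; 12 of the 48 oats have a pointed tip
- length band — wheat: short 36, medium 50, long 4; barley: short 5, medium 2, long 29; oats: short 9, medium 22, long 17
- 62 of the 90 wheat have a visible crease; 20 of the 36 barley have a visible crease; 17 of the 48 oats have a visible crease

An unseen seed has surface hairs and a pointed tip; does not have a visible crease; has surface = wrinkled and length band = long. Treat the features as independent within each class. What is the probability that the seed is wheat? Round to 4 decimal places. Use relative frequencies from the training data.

0.9056

wheat: (90/174) × (76/90) × (87/90) × (86/90) × (4/90) × (28/90) ≈ 0.00557866
barley: (36/174) × (14/36) × (1/36) × (12/36) × (29/36) × (16/36) ≈ 0.000266728
oats: (48/174) × (2/48) × (23/48) × (12/48) × (17/48) × (31/48) ≈ 0.000314946
P(wheat | x) = 0.00557866 / 0.006160334 ≈ 0.9056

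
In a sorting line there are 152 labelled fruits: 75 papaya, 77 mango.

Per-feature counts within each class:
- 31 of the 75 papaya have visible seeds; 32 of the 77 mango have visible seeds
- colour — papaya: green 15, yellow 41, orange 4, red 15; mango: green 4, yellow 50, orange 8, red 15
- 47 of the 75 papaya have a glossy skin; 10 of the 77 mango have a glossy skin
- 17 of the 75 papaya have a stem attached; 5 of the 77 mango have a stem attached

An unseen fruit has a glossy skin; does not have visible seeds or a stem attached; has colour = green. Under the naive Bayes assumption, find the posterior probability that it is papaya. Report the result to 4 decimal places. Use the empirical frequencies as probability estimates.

0.9376

papaya: (75/152) × (44/75) × (15/75) × (47/75) × (58/75) ≈ 0.0280571
mango: (77/152) × (45/77) × (4/77) × (10/77) × (72/77) ≈ 0.00186762
P(papaya | x) = 0.0280571 / 0.02992472 ≈ 0.9376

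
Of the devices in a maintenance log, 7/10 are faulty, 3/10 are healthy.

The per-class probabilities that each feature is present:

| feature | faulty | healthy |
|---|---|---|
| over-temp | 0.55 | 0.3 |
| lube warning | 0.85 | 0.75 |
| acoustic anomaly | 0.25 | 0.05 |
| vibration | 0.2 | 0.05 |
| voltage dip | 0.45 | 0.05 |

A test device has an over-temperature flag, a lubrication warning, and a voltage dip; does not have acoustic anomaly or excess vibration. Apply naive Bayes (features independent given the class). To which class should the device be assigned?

faulty: 0.7 × 0.55 × 0.85 × (1−0.25) × (1−0.2) × 0.45 = 0.0883575
healthy: 0.3 × 0.3 × 0.75 × (1−0.05) × (1−0.05) × 0.05 = 0.0030459375
Highest score → faulty.

faulty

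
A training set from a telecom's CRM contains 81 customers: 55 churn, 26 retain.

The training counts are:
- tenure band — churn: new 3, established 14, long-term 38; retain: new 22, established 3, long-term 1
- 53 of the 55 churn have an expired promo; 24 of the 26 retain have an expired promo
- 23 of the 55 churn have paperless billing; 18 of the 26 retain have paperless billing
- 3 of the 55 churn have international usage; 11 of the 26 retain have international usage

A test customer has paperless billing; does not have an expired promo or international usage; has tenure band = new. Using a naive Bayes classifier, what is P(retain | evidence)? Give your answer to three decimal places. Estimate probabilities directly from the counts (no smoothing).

0.940

churn: (55/81) × (3/55) × (2/55) × (23/55) × (52/55) ≈ 0.000532487
retain: (26/81) × (22/26) × (2/26) × (18/26) × (15/26) ≈ 0.00834471
P(retain | x) = 0.00834471 / 0.008877197 ≈ 0.940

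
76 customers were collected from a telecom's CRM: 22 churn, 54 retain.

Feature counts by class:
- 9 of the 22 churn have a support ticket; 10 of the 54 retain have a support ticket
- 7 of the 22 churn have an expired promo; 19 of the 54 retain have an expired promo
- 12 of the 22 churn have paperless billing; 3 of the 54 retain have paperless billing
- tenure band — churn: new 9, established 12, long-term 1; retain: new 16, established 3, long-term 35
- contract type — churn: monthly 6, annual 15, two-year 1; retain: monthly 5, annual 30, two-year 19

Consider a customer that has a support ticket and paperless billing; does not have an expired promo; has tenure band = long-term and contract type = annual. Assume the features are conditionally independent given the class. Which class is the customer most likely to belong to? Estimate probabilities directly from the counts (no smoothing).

churn: (22/76) × (9/22) × (15/22) × (12/22) × (1/22) × (15/22) ≈ 0.0013649
retain: (54/76) × (10/54) × (35/54) × (3/54) × (35/54) × (30/54) ≈ 0.00170604
Highest score → retain.

retain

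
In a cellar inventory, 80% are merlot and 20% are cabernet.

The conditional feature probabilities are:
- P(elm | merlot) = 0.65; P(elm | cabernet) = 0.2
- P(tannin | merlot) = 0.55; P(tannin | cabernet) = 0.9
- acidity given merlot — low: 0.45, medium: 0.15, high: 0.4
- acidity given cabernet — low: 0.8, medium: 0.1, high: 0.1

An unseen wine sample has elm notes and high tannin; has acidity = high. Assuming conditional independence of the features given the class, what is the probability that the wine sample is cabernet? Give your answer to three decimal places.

0.031

merlot: 0.8 × 0.65 × 0.55 × 0.4 = 0.1144
cabernet: 0.2 × 0.2 × 0.9 × 0.1 = 0.0036
P(cabernet | x) = 0.0036 / 0.118 ≈ 0.031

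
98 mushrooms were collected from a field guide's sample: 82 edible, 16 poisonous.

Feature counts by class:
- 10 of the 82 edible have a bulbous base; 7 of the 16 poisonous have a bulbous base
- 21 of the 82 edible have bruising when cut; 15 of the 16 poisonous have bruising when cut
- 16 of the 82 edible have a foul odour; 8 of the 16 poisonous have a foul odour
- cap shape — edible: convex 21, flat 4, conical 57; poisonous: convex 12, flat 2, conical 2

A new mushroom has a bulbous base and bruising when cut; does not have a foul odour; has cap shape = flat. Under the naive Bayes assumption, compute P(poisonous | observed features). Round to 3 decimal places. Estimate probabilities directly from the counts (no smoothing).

0.803

edible: (82/98) × (10/82) × (21/82) × (66/82) × (4/82) ≈ 0.00102602
poisonous: (16/98) × (7/16) × (15/16) × (8/16) × (2/16) ≈ 0.00418527
P(poisonous | x) = 0.00418527 / 0.00521129 ≈ 0.803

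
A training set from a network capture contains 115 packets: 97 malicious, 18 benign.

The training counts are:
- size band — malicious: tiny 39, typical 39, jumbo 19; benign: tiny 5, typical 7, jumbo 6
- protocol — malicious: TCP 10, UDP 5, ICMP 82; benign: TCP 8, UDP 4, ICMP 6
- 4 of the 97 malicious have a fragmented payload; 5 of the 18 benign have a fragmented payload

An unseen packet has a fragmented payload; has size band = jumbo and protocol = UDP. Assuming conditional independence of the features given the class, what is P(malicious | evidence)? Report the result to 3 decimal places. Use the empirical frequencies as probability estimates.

malicious: (97/115) × (19/97) × (5/97) × (4/97) ≈ 0.00035119
benign: (18/115) × (6/18) × (4/18) × (5/18) ≈ 0.00322061
P(malicious | x) = 0.00035119 / 0.0035718 ≈ 0.098

0.098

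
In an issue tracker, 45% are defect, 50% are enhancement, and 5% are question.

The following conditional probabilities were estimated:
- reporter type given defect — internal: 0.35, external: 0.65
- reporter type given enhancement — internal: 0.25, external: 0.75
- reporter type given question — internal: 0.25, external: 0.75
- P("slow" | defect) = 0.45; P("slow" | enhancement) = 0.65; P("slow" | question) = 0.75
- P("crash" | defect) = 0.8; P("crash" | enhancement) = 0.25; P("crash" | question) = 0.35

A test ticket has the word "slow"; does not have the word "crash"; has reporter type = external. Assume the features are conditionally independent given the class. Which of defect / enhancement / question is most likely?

enhancement

defect: 0.45 × 0.65 × 0.45 × (1−0.8) = 0.026325
enhancement: 0.5 × 0.75 × 0.65 × (1−0.25) = 0.1828125
question: 0.05 × 0.75 × 0.75 × (1−0.35) = 0.01828125
Highest score → enhancement.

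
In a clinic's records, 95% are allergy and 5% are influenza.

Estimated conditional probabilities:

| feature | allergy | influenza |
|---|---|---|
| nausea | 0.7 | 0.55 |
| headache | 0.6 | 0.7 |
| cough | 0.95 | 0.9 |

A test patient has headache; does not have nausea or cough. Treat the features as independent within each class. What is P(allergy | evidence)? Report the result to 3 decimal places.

allergy: 0.95 × (1−0.7) × 0.6 × (1−0.95) = 0.00855
influenza: 0.05 × (1−0.55) × 0.7 × (1−0.9) = 0.001575
P(allergy | x) = 0.00855 / 0.010125 ≈ 0.844

0.844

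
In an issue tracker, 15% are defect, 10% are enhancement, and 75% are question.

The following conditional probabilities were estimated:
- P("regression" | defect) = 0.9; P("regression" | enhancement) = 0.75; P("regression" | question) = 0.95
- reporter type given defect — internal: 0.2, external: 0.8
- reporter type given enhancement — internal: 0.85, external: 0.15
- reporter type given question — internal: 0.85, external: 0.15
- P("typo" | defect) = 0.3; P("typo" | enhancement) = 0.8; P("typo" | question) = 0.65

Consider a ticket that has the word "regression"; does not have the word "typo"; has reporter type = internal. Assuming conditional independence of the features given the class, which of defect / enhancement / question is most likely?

defect: 0.15 × 0.9 × 0.2 × (1−0.3) = 0.0189
enhancement: 0.1 × 0.75 × 0.85 × (1−0.8) = 0.01275
question: 0.75 × 0.95 × 0.85 × (1−0.65) = 0.21196875
Highest score → question.

question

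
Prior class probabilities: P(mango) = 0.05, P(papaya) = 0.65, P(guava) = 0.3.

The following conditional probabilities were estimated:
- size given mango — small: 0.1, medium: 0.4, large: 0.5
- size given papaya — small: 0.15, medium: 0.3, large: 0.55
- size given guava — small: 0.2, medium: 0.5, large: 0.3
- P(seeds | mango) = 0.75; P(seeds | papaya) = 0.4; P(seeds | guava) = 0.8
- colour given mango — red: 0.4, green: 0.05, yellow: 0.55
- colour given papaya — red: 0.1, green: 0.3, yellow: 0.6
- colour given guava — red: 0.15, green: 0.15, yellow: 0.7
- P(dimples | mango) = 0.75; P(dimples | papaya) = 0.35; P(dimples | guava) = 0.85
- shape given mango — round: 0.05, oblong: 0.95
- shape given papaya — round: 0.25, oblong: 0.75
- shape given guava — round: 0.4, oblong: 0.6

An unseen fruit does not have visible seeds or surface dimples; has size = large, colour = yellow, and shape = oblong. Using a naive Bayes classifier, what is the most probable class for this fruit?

papaya

mango: 0.05 × 0.5 × (1−0.75) × 0.55 × (1−0.75) × 0.95 = 0.00081640625
papaya: 0.65 × 0.55 × (1−0.4) × 0.6 × (1−0.35) × 0.75 = 0.06274125
guava: 0.3 × 0.3 × (1−0.8) × 0.7 × (1−0.85) × 0.6 = 0.001134
Highest score → papaya.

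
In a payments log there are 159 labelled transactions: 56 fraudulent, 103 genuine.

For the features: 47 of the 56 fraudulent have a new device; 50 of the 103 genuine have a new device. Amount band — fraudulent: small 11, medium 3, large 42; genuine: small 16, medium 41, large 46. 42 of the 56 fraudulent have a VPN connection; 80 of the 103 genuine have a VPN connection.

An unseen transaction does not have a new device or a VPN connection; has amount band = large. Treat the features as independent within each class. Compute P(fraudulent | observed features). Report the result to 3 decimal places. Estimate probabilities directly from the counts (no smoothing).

fraudulent: (56/159) × (9/56) × (42/56) × (14/56) ≈ 0.0106132
genuine: (103/159) × (53/103) × (46/103) × (23/103) ≈ 0.0332422
P(fraudulent | x) = 0.0106132 / 0.0438554 ≈ 0.242

0.242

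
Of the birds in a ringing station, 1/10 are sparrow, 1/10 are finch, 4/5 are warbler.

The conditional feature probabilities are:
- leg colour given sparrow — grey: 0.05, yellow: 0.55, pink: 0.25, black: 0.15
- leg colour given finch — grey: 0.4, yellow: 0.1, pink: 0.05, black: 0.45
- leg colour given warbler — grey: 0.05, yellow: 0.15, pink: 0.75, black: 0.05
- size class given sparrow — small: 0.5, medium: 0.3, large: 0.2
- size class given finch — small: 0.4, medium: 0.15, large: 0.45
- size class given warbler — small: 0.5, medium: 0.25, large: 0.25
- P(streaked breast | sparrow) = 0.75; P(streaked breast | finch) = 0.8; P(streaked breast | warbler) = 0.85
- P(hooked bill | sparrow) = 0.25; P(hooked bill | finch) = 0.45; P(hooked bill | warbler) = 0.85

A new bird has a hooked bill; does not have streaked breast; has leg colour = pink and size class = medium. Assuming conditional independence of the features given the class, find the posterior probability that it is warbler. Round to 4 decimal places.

sparrow: 0.1 × 0.25 × 0.3 × (1−0.75) × 0.25 = 0.00046875
finch: 0.1 × 0.05 × 0.15 × (1−0.8) × 0.45 = 0.0000675
warbler: 0.8 × 0.75 × 0.25 × (1−0.85) × 0.85 = 0.019125
P(warbler | x) = 0.019125 / 0.01966125 ≈ 0.9727

0.9727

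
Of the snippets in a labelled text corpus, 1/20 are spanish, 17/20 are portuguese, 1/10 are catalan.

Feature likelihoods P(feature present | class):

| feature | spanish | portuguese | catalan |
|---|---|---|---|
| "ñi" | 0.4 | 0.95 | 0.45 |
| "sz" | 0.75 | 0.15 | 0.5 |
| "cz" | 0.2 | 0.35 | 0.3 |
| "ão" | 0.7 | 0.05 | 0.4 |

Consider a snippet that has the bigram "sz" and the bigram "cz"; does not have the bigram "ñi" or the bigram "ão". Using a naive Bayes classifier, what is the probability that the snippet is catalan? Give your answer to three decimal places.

0.588

spanish: 0.05 × (1−0.4) × 0.75 × 0.2 × (1−0.7) = 0.00135
portuguese: 0.85 × (1−0.95) × 0.15 × 0.35 × (1−0.05) = 0.0021196875
catalan: 0.1 × (1−0.45) × 0.5 × 0.3 × (1−0.4) = 0.00495
P(catalan | x) = 0.00495 / 0.0084196875 ≈ 0.588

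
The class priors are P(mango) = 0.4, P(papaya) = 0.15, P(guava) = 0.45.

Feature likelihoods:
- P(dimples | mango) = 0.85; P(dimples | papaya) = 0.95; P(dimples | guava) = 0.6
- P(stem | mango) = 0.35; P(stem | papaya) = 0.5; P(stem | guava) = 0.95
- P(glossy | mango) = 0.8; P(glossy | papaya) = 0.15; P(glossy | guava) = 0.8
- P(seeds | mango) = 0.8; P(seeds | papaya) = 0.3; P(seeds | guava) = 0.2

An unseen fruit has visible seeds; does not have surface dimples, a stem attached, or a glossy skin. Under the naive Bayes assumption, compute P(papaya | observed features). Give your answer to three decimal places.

0.127

mango: 0.4 × (1−0.85) × (1−0.35) × (1−0.8) × 0.8 = 0.00624
papaya: 0.15 × (1−0.95) × (1−0.5) × (1−0.15) × 0.3 = 0.00095625
guava: 0.45 × (1−0.6) × (1−0.95) × (1−0.8) × 0.2 = 0.00036
P(papaya | x) = 0.00095625 / 0.00755625 ≈ 0.127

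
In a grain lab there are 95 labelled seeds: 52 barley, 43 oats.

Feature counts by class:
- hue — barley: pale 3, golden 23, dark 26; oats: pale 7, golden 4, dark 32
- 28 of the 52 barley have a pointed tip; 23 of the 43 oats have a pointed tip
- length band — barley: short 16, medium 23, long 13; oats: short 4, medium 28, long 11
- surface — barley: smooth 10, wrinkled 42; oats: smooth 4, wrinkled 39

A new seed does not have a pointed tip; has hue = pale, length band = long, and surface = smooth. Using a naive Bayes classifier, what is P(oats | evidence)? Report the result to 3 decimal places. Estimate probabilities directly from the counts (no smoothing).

0.538

barley: (52/95) × (3/52) × (24/52) × (13/52) × (10/52) ≈ 0.000700716
oats: (43/95) × (7/43) × (20/43) × (11/43) × (4/43) ≈ 0.000815552
P(oats | x) = 0.000815552 / 0.001516268 ≈ 0.538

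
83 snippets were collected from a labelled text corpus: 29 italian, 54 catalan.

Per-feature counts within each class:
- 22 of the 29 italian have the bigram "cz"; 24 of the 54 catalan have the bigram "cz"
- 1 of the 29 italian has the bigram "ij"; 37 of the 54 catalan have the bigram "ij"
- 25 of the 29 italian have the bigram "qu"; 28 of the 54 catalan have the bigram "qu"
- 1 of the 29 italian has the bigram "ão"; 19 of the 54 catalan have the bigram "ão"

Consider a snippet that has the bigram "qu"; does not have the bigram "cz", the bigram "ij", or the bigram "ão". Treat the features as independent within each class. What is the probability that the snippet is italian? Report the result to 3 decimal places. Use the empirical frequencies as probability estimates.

italian: (29/83) × (7/29) × (28/29) × (25/29) × (28/29) ≈ 0.067777
catalan: (54/83) × (30/54) × (17/54) × (28/54) × (35/54) ≈ 0.0382417
P(italian | x) = 0.067777 / 0.1060187 ≈ 0.639

0.639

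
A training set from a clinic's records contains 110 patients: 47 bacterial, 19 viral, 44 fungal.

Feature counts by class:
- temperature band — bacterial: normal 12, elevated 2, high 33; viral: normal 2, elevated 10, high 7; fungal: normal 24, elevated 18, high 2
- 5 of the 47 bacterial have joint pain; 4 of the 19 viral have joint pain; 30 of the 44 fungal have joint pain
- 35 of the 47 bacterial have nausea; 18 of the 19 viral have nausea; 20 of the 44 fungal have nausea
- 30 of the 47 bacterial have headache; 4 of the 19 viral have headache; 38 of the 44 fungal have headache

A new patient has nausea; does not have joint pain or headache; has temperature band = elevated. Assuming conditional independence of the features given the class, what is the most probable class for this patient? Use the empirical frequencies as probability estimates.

viral

bacterial: (47/110) × (2/47) × (42/47) × (35/47) × (17/47) ≈ 0.00437633
viral: (19/110) × (10/19) × (15/19) × (18/19) × (15/19) ≈ 0.0536786
fungal: (44/110) × (18/44) × (14/44) × (20/44) × (6/44) ≈ 0.00322724
Highest score → viral.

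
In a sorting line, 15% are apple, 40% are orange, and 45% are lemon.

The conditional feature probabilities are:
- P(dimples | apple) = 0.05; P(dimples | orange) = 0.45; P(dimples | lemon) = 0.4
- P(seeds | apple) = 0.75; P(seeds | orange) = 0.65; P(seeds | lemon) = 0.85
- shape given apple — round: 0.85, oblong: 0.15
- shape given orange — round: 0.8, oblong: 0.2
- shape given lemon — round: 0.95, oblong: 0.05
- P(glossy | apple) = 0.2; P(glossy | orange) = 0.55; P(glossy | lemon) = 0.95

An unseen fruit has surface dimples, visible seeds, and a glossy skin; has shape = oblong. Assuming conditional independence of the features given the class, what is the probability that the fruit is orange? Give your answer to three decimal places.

0.634

apple: 0.15 × 0.05 × 0.75 × 0.15 × 0.2 = 0.00016875
orange: 0.4 × 0.45 × 0.65 × 0.2 × 0.55 = 0.01287
lemon: 0.45 × 0.4 × 0.85 × 0.05 × 0.95 = 0.0072675
P(orange | x) = 0.01287 / 0.02030625 ≈ 0.634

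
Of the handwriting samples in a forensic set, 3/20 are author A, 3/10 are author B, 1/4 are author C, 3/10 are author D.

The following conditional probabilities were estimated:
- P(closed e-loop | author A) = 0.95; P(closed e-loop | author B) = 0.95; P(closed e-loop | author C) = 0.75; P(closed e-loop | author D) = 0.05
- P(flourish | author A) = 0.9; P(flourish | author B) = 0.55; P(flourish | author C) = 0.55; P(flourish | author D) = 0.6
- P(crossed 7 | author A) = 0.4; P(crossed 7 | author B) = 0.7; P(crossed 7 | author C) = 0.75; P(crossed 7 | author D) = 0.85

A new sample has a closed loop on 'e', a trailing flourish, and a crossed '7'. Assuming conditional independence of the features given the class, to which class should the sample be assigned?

author B

author A: 0.15 × 0.95 × 0.9 × 0.4 = 0.0513
author B: 0.3 × 0.95 × 0.55 × 0.7 = 0.109725
author C: 0.25 × 0.75 × 0.55 × 0.75 = 0.07734375
author D: 0.3 × 0.05 × 0.6 × 0.85 = 0.00765
Highest score → author B.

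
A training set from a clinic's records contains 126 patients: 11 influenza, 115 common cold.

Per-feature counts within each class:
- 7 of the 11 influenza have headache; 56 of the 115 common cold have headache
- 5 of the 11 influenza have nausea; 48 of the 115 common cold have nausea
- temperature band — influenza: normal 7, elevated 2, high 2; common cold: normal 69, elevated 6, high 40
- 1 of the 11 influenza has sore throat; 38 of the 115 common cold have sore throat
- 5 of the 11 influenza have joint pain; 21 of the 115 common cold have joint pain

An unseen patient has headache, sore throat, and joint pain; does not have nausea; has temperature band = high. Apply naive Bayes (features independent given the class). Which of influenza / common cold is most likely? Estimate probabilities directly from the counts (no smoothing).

common cold

influenza: (11/126) × (7/11) × (6/11) × (2/11) × (1/11) × (5/11) ≈ 0.000227671
common cold: (115/126) × (56/115) × (67/115) × (40/115) × (38/115) × (21/115) ≈ 0.00543455
Highest score → common cold.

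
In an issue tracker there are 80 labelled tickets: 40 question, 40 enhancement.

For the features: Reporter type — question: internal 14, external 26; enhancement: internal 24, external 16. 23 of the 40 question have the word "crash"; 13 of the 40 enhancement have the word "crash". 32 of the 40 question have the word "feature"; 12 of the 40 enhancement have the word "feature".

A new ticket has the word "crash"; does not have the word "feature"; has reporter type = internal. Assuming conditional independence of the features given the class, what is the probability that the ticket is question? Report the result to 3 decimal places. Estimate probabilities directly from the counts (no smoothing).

0.228

question: (40/80) × (14/40) × (23/40) × (8/40) = 0.020125
enhancement: (40/80) × (24/40) × (13/40) × (28/40) = 0.06825
P(question | x) = 0.020125 / 0.088375 ≈ 0.228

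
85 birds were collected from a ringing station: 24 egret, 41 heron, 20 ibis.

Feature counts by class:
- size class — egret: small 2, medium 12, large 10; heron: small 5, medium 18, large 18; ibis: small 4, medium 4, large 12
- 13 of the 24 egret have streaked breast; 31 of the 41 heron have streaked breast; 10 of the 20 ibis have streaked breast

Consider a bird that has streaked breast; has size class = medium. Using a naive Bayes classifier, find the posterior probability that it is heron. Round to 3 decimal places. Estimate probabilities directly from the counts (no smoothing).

0.616

egret: (24/85) × (12/24) × (13/24) ≈ 0.0764706
heron: (41/85) × (18/41) × (31/41) ≈ 0.160115
ibis: (20/85) × (4/20) × (10/20) ≈ 0.0235294
P(heron | x) = 0.160115 / 0.260115 ≈ 0.616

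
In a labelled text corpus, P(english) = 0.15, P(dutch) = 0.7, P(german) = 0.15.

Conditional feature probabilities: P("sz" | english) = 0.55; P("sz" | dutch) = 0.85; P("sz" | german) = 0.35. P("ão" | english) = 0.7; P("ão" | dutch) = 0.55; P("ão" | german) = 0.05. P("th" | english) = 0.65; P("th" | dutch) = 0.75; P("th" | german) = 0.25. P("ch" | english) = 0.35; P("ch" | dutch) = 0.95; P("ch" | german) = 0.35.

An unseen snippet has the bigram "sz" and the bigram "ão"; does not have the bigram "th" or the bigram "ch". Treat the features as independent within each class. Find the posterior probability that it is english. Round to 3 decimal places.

english: 0.15 × 0.55 × 0.7 × (1−0.65) × (1−0.35) = 0.013138125
dutch: 0.7 × 0.85 × 0.55 × (1−0.75) × (1−0.95) = 0.004090625
german: 0.15 × 0.35 × 0.05 × (1−0.25) × (1−0.35) = 0.0012796875
P(english | x) = 0.013138125 / 0.0185084375 ≈ 0.710

0.710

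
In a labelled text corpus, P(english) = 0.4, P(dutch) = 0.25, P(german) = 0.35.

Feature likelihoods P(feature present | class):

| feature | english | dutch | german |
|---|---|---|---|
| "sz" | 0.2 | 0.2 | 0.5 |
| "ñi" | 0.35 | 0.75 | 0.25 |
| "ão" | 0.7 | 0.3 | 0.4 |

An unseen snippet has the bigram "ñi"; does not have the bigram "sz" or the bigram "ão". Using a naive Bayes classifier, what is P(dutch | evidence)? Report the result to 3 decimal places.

english: 0.4 × (1−0.2) × 0.35 × (1−0.7) = 0.0336
dutch: 0.25 × (1−0.2) × 0.75 × (1−0.3) = 0.105
german: 0.35 × (1−0.5) × 0.25 × (1−0.4) = 0.02625
P(dutch | x) = 0.105 / 0.16485 ≈ 0.637

0.637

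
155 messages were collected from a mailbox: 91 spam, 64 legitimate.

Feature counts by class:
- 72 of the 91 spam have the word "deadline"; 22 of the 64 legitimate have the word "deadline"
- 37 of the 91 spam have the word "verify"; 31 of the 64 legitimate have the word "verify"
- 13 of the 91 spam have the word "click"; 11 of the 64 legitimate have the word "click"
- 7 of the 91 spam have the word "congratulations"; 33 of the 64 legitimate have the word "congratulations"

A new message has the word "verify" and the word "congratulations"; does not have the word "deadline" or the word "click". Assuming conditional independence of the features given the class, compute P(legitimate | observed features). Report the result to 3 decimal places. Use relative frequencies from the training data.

0.945

spam: (91/155) × (19/91) × (37/91) × (78/91) × (7/91) ≈ 0.00328619
legitimate: (64/155) × (42/64) × (31/64) × (53/64) × (33/64) = 0.05604400634765625
P(legitimate | x) = 0.05604400634765625 / 0.05933019634765625 ≈ 0.945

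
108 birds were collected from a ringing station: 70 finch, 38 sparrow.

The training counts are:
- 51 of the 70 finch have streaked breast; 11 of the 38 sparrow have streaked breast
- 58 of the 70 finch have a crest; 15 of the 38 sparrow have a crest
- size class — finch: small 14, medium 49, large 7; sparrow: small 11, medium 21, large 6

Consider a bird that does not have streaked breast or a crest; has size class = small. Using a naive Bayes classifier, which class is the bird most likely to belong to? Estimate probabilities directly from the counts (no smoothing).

finch: (70/108) × (19/70) × (12/70) × (14/70) ≈ 0.00603175
sparrow: (38/108) × (27/38) × (23/38) × (11/38) ≈ 0.0438019
Highest score → sparrow.

sparrow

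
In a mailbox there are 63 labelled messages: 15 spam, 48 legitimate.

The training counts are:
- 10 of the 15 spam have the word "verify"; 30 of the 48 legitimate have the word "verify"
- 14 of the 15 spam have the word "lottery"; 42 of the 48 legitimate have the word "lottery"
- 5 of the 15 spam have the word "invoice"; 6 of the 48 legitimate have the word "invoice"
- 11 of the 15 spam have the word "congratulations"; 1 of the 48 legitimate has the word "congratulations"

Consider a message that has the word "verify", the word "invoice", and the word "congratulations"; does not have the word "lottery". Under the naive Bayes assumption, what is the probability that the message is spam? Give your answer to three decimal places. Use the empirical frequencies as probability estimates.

0.943

spam: (15/63) × (10/15) × (1/15) × (5/15) × (11/15) ≈ 0.00258671
legitimate: (48/63) × (30/48) × (6/48) × (6/48) × (1/48) ≈ 0.00015501
P(spam | x) = 0.00258671 / 0.00274172 ≈ 0.943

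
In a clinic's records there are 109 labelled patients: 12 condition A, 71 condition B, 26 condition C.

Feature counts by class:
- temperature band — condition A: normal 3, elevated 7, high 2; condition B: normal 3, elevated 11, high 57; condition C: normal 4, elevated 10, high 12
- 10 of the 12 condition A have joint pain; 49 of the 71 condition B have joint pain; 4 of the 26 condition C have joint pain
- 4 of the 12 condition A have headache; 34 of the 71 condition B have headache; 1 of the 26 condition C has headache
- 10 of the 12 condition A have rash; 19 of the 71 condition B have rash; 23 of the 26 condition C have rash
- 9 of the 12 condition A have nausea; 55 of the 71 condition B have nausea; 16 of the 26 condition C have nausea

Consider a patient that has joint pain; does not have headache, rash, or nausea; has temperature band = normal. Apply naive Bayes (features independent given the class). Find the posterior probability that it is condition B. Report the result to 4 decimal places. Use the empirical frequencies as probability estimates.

condition A: (12/109) × (3/12) × (10/12) × (8/12) × (2/12) × (3/12) ≈ 0.000637105
condition B: (71/109) × (3/71) × (49/71) × (37/71) × (52/71) × (16/71) ≈ 0.00163374
condition C: (26/109) × (4/26) × (4/26) × (25/26) × (3/26) × (10/26) ≈ 0.000240914
P(condition B | x) = 0.00163374 / 0.002511759 ≈ 0.6504

0.6504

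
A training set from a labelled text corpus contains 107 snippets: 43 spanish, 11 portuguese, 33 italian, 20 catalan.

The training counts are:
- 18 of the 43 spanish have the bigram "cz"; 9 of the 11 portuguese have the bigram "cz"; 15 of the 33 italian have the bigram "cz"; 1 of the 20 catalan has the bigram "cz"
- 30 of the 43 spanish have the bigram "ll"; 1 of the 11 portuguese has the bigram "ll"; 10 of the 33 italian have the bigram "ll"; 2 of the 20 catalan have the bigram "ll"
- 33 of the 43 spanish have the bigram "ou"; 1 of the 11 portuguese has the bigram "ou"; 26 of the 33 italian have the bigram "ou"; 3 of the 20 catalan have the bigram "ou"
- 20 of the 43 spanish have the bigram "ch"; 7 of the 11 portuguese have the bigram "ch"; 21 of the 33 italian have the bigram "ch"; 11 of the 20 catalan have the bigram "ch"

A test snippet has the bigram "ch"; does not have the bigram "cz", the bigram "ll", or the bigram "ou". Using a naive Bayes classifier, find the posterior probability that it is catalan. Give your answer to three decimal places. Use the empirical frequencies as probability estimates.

spanish: (43/107) × (25/43) × (13/43) × (10/43) × (20/43) ≈ 0.00764054
portuguese: (11/107) × (2/11) × (10/11) × (10/11) × (7/11) ≈ 0.00983029
italian: (33/107) × (18/33) × (23/33) × (7/33) × (21/33) ≈ 0.0158268
catalan: (20/107) × (19/20) × (18/20) × (17/20) × (11/20) ≈ 0.0747126
P(catalan | x) = 0.0747126 / 0.10801023 ≈ 0.692

0.692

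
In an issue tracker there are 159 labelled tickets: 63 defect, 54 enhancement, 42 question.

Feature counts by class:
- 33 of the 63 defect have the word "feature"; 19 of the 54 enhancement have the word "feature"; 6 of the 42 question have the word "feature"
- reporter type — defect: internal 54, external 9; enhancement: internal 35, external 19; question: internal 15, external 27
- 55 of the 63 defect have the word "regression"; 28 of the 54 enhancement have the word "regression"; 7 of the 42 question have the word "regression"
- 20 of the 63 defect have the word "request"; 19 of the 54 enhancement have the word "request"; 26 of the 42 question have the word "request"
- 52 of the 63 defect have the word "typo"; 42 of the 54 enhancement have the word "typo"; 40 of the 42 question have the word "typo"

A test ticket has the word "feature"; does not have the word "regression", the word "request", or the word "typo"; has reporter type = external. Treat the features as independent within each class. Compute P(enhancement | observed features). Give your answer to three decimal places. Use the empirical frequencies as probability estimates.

defect: (63/159) × (33/63) × (9/63) × (8/63) × (43/63) × (11/63) ≈ 0.000448692
enhancement: (54/159) × (19/54) × (19/54) × (26/54) × (35/54) × (12/54) ≈ 0.0029158
question: (42/159) × (6/42) × (27/42) × (35/42) × (16/42) × (2/42) ≈ 0.000366724
P(enhancement | x) = 0.0029158 / 0.003731216 ≈ 0.781

0.781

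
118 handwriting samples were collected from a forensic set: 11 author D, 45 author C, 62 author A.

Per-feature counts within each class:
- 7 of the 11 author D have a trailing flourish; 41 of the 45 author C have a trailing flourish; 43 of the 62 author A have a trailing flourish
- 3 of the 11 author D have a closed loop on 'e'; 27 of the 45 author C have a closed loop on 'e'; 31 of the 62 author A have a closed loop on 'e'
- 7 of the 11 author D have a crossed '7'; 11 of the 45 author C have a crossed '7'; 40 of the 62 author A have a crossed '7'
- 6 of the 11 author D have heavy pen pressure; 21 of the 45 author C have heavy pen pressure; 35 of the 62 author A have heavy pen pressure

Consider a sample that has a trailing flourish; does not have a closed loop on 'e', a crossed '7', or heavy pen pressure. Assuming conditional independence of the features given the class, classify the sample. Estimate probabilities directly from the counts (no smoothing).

author C

author D: (11/118) × (7/11) × (8/11) × (4/11) × (5/11) ≈ 0.00713112
author C: (45/118) × (41/45) × (18/45) × (34/45) × (24/45) ≈ 0.056005
author A: (62/118) × (43/62) × (31/62) × (22/62) × (27/62) ≈ 0.0281553
Highest score → author C.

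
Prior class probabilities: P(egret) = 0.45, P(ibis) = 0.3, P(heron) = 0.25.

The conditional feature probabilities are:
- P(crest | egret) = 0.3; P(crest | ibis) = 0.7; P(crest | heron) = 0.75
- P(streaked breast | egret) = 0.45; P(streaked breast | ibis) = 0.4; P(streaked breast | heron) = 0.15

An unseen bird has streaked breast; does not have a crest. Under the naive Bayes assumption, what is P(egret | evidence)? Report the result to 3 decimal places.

0.758

egret: 0.45 × (1−0.3) × 0.45 = 0.14175
ibis: 0.3 × (1−0.7) × 0.4 = 0.036
heron: 0.25 × (1−0.75) × 0.15 = 0.009375
P(egret | x) = 0.14175 / 0.187125 ≈ 0.758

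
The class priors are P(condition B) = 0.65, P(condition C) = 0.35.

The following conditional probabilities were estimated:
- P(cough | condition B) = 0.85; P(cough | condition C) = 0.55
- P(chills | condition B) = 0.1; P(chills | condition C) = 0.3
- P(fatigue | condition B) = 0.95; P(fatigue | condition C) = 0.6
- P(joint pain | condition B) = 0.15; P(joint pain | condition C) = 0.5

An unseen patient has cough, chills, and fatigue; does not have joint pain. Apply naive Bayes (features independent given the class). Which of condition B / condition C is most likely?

condition B: 0.65 × 0.85 × 0.1 × 0.95 × (1−0.15) = 0.044614375
condition C: 0.35 × 0.55 × 0.3 × 0.6 × (1−0.5) = 0.017325
Highest score → condition B.

condition B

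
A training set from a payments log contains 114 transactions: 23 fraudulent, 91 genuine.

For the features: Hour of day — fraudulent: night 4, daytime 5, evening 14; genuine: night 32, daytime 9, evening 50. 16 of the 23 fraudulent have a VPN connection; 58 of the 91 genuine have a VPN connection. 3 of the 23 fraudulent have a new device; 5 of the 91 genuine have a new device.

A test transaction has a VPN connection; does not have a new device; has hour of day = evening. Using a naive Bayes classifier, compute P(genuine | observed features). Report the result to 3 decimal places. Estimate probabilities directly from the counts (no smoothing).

fraudulent: (23/114) × (14/23) × (16/23) × (20/23) ≈ 0.0742878
genuine: (91/114) × (50/91) × (58/91) × (86/91) ≈ 0.264185
P(genuine | x) = 0.264185 / 0.3384728 ≈ 0.781

0.781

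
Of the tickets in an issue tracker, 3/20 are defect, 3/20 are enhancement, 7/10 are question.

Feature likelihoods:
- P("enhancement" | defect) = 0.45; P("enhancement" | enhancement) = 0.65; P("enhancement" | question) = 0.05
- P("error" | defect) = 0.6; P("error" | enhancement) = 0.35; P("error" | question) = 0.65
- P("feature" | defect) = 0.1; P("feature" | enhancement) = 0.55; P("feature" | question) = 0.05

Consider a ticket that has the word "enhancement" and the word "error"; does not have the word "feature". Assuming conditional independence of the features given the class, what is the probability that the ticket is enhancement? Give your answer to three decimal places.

0.209

defect: 0.15 × 0.45 × 0.6 × (1−0.1) = 0.03645
enhancement: 0.15 × 0.65 × 0.35 × (1−0.55) = 0.01535625
question: 0.7 × 0.05 × 0.65 × (1−0.05) = 0.0216125
P(enhancement | x) = 0.01535625 / 0.07341875 ≈ 0.209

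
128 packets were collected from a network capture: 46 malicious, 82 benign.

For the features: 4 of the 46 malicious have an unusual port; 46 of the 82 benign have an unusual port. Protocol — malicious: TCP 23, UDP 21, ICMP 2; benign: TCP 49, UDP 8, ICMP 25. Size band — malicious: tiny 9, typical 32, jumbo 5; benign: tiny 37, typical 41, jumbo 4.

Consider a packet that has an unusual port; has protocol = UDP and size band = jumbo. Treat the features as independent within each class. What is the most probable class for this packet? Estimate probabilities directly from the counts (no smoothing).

benign

malicious: (46/128) × (4/46) × (21/46) × (5/46) ≈ 0.00155069
benign: (82/128) × (46/82) × (8/82) × (4/82) ≈ 0.00171029
Highest score → benign.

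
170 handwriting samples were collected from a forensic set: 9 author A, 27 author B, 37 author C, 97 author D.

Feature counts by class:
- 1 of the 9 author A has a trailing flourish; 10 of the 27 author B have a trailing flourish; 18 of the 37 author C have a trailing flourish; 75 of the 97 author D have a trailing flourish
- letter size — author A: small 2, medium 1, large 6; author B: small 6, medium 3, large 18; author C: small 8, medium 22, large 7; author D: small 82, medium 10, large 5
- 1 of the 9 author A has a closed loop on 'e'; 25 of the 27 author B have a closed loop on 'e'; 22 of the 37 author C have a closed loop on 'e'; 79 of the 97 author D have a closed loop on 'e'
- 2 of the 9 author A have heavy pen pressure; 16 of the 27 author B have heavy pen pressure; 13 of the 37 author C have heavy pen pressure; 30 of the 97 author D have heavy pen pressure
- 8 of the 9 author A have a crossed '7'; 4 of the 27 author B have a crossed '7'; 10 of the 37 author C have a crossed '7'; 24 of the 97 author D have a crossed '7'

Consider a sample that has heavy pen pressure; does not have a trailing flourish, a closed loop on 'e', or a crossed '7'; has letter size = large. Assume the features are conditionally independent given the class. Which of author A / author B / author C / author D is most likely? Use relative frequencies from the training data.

author B

author A: (9/170) × (8/9) × (6/9) × (8/9) × (2/9) × (1/9) ≈ 0.000688561
author B: (27/170) × (17/27) × (18/27) × (2/27) × (16/27) × (23/27) ≈ 0.00249284
author C: (37/170) × (19/37) × (7/37) × (15/37) × (13/37) × (27/37) ≈ 0.00219783
author D: (97/170) × (22/97) × (5/97) × (18/97) × (30/97) × (73/97) ≈ 0.00028812
Highest score → author B.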